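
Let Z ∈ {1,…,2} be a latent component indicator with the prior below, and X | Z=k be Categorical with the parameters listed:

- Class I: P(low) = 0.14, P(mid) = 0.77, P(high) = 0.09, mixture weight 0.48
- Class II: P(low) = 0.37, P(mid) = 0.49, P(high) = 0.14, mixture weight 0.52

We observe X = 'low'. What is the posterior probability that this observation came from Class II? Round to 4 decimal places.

P(component k | x) = w_k·f_k(x) / marginal(x), where marginal(x) = Σ_j w_j·f_j(x).
Component likelihoods at x = 'low':
  L_I = 0.14
  L_II = 0.37
Weight by the priors:
  w_I·L_I = 0.48 × 0.14 = 0.0672
  w_II·L_II = 0.52 × 0.37 = 0.1924
Sum: 0.0672 + 0.1924 = 0.2596
P(Class II | the observation) = 0.1924 / 0.2596 ≈ 0.7411

0.7411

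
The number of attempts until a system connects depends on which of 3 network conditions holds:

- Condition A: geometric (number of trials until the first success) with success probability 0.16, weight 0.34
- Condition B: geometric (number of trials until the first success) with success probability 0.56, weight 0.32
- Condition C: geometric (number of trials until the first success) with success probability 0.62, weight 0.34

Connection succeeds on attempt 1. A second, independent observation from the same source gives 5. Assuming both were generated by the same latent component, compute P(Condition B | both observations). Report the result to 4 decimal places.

P(component k | x) = w_k·f_k(x) / marginal(x), where marginal(x) = Σ_j w_j·f_j(x).
Since both observations come from the same component, the likelihood for component k is f_k(x₁)·f_k(x₂).
  L_A = [0.16·(1−0.16)^0 = 0.16·1 = 0.16] × [0.0796594] = 0.0127455
  L_B = [0.56·(1−0.56)^0 = 0.56·1 = 0.56] × [0.0209893] = 0.011754
  L_C = [0.62·(1−0.62)^0 = 0.62·1 = 0.62] × [0.0129278] = 0.00801526
Unnormalised posteriors:
  w_A·L_A = 0.34 × 0.0127455 = 0.00433347
  w_B·L_B = 0.32 × 0.011754 = 0.00376129
  w_C·L_C = 0.34 × 0.00801526 = 0.00272519
Evidence: 0.00433347 + 0.00376129 + 0.00272519 = 0.01082
P(Condition B | data) = 0.00376129 / 0.01082 ≈ 0.3476

0.3476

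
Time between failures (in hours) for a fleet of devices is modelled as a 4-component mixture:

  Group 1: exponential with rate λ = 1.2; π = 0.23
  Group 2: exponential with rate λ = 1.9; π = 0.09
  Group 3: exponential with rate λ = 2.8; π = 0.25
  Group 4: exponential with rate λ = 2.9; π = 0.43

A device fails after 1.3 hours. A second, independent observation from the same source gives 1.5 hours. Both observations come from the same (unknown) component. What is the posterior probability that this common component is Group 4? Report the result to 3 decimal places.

0.072

The responsibility of component k is w_k f_k(x) divided by Σ_j w_j f_j(x).
Since both observations come from the same component, the likelihood for component k is f_k(x₁)·f_k(x₂).
  L_1 = [1.2·e^(−1.2·1.3) = 1.2·e^(−1.5600) = 0.252163] × [0.198359] = 0.0500188
  L_2 = [1.9·e^(−1.9·1.3) = 1.9·e^(−2.4700) = 0.160711] × [0.109904] = 0.0176628
  L_3 = [2.8·e^(−2.8·1.3) = 2.8·e^(−3.6400) = 0.0735066] × [0.0419876] = 0.00308637
  L_4 = [2.9·e^(−2.9·1.3) = 2.9·e^(−3.7700) = 0.066851] × [0.0374298] = 0.00250222
Prior × likelihood for each component:
  w_1·L_1 = 0.23 × 0.0500188 = 0.0115043
  w_2·L_2 = 0.09 × 0.0176628 = 0.00158966
  w_3·L_3 = 0.25 × 0.00308637 = 0.000771591
  w_4·L_4 = 0.43 × 0.00250222 = 0.00107595
Evidence: 0.0115043 + 0.00158966 + 0.000771591 + 0.00107595 = 0.0149415
So the posterior for Group 4 is 0.00107595 / 0.0149415 ≈ 0.072.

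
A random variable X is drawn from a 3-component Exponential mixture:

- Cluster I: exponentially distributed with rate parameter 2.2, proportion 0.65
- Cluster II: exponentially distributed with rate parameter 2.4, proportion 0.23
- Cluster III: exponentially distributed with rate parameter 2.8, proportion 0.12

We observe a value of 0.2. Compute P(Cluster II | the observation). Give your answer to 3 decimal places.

0.235

Apply Bayes' rule: the posterior for each component is proportional to its prior times its likelihood at x.
Component likelihoods at x = 0.2:
  f_I = 1.41688
  f_II = 1.48508
  f_III = 1.59939
Prior × likelihood for each component:
  w_I·f_I = 0.65 × 1.41688 = 0.920972
  w_II·f_II = 0.23 × 1.48508 = 0.341568
  w_III·f_III = 0.12 × 1.59939 = 0.191926
Denominator: 0.920972 + 0.341568 + 0.191926 = 1.45447
Responsibility of Cluster II: 0.341568 / 1.45447 ≈ 0.235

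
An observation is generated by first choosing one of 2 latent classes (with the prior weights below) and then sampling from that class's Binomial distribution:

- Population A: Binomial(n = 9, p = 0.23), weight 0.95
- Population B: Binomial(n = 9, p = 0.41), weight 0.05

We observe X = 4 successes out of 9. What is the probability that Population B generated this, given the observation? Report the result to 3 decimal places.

P(component k | x) = P(Z=k)·f_k(x) / marginal(x), where marginal(x) = Σ_j P(Z=j)·f_j(x).
Binomial probabilities:
  f_A = 0.0954411
  f_B = 0.254546
Unnormalised posteriors:
  P(Z=A)·f_A = 0.95 × 0.0954411 = 0.0906691
  P(Z=B)·f_B = 0.05 × 0.254546 = 0.0127273
Marginal: 0.0906691 + 0.0127273 = 0.103396
So the posterior for Population B is 0.0127273 / 0.103396 ≈ 0.123.

0.123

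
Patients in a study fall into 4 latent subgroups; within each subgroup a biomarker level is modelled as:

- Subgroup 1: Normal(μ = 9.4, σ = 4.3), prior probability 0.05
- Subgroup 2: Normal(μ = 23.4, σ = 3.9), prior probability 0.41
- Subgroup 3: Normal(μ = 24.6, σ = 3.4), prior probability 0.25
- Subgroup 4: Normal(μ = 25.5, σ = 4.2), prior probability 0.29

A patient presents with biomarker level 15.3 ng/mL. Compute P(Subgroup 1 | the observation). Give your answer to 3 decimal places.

0.206

P(component k | x) = π_k·f_k(x) / marginal(x), where marginal(x) = Σ_j π_j·f_j(x).
Component likelihoods at x = 15.3 ng/mL:
  p_1 = (1/(4.3·√(2π)))·exp(−(15.3−9.4)²/(2·4.3²)) = 0.092777·exp(-0.94132) = 0.0361936
  p_2 = (1/(3.9·√(2π)))·exp(−(15.3−23.4)²/(2·3.9²)) = 0.102293·exp(-2.15680) = 0.0118347
  p_3 = (1/(3.4·√(2π)))·exp(−(15.3−24.6)²/(2·3.4²)) = 0.117336·exp(-3.74092) = 0.00278466
  p_4 = (1/(4.2·√(2π)))·exp(−(15.3−25.5)²/(2·4.2²)) = 0.094986·exp(-2.94898) = 0.00497663
Multiply by the mixture weights:
  π_1·p_1 = 0.05 × 0.0361936 = 0.00180968
  π_2·p_2 = 0.41 × 0.0118347 = 0.00485222
  π_3·p_3 = 0.25 × 0.00278466 = 0.000696164
  π_4·p_4 = 0.29 × 0.00497663 = 0.00144322
Marginal: 0.00180968 + 0.00485222 + 0.000696164 + 0.00144322 = 0.00880129
P(Subgroup 1 | the observation) ≈ 0.206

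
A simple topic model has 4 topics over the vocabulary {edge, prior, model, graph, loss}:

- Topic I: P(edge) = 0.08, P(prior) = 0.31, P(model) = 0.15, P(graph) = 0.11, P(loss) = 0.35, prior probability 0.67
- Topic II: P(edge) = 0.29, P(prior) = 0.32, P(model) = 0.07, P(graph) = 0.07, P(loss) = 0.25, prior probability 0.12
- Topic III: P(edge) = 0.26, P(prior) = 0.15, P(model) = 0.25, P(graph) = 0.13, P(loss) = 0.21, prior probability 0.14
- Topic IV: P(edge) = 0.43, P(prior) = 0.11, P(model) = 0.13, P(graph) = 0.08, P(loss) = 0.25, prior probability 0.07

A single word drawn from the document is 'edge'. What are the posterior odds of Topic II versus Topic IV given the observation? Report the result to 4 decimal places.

Since P(k|x) ∝ w_k f_k(x), the posterior odds are w_i f_i(x) / (w_j f_j(x)).
Categorical probabilities:
  f_I = 0.08
  f_II = 0.29
  f_III = 0.26
  f_IV = 0.43
Odds = (0.12/0.07) × (0.29/0.43) = 1.71429 × 0.674419 ≈ 1.1561

1.1561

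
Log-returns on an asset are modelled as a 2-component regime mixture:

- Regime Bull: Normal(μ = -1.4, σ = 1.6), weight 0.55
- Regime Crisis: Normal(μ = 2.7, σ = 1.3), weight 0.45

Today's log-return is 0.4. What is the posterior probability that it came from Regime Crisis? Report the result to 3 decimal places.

0.284

By Bayes' theorem, P(k | x) = w_k f_k(x) / Σ_j w_j f_j(x).
Component likelihoods at x = 0.4:
  p_Bull = (1/(1.6·√(2π)))·exp(−(0.4−-1.4)²/(2·1.6²)) = 0.249339·exp(-0.63281) = 0.132423
  p_Crisis = (1/(1.3·√(2π)))·exp(−(0.4−2.7)²/(2·1.3²)) = 0.306879·exp(-1.56509) = 0.064159
Prior × likelihood for each component:
  w_Bull·p_Bull = 0.55 × 0.132423 = 0.0728326
  w_Crisis·p_Crisis = 0.45 × 0.064159 = 0.0288715
Sum: 0.0728326 + 0.0288715 = 0.101704
P(Regime Crisis | the observation) ≈ 0.284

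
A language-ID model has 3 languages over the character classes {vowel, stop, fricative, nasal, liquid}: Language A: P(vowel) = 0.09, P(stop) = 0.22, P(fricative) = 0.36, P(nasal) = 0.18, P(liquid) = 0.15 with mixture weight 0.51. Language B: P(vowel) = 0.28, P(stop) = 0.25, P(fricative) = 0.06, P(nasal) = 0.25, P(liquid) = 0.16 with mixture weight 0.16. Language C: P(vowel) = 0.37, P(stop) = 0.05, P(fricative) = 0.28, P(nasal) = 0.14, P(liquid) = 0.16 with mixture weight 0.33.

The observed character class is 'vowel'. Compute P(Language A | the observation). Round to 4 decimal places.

0.2157

Posterior ∝ prior × likelihood, so P(k | x) ∝ P(Z=k) f_k(x); normalise over all components.
Evaluate each component's likelihood at the observed value:
  L_A = 0.09
  L_B = 0.28
  L_C = 0.37
Prior × likelihood for each component:
  P(Z=A)·L_A = 0.51 × 0.09 = 0.0459
  P(Z=B)·L_B = 0.16 × 0.28 = 0.0448
  P(Z=C)·L_C = 0.33 × 0.37 = 0.1221
Sum: 0.0459 + 0.0448 + 0.1221 = 0.2128
So the posterior for Language A is 0.0459 / 0.2128 ≈ 0.2157.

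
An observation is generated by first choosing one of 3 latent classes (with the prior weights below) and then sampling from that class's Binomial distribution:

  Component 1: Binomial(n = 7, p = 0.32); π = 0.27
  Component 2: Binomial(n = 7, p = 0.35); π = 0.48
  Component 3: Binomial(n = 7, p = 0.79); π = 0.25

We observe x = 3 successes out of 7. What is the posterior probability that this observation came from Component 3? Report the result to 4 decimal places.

0.0413

By Bayes' theorem, P(k | x) = π_k f_k(x) / Σ_j π_j f_j(x).
Binomial probabilities:
  p_1 = 0.245219
  p_2 = 0.267871
  p_3 = 0.0335604
Unnormalised posteriors:
  π_1·p_1 = 0.27 × 0.245219 = 0.0662091
  π_2·p_2 = 0.48 × 0.267871 = 0.128578
  π_3·p_3 = 0.25 × 0.0335604 = 0.00839009
Denominator: 0.0662091 + 0.128578 + 0.00839009 = 0.203177
P(Component 3 | data) = 0.00839009 / 0.203177 ≈ 0.0413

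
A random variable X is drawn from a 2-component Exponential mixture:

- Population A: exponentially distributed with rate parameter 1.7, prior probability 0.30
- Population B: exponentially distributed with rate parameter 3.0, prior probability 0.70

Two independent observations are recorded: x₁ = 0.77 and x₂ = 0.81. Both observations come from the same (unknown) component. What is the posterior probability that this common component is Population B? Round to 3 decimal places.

0.482

By Bayes' theorem, P(k | x) = π_k f_k(x) / Σ_j π_j f_j(x).
Since both observations come from the same component, the likelihood for component k is f_k(x₁)·f_k(x₂).
  p_A = [1.7·e^(−1.7·0.77) = 1.7·e^(−1.3090) = 0.459153] × [0.428969] = 0.196962
  p_B = [3.0·e^(−3.0·0.77) = 3.0·e^(−2.3100) = 0.297784] × [0.26411] = 0.0786478
Prior × likelihood for each component:
  π_A·p_A = 0.30 × 0.196962 = 0.0590887
  π_B·p_B = 0.70 × 0.0786478 = 0.0550535
Evidence: 0.0590887 + 0.0550535 = 0.114142
So the posterior for Population B is 0.0550535 / 0.114142 ≈ 0.482.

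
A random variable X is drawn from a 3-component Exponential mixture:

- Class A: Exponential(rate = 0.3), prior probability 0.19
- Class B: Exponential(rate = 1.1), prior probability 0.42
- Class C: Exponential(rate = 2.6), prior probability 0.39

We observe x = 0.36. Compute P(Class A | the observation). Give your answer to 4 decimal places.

0.0673

P(component k | x) = w_k·f_k(x) / marginal(x), where marginal(x) = Σ_j w_j·f_j(x).
Exponential densities:
  f_A = 0.3·e^(−0.3·0.36) = 0.3·e^(−0.1080) = 0.269288
  f_B = 1.1·e^(−1.1·0.36) = 1.1·e^(−0.3960) = 0.740307
  f_C = 2.6·e^(−2.6·0.36) = 2.6·e^(−0.9360) = 1.0197
Weight by the priors:
  w_A·f_A = 0.19 × 0.269288 = 0.0511648
  w_B·f_B = 0.42 × 0.740307 = 0.310929
  w_C·f_C = 0.39 × 1.0197 = 0.397684
Marginal: 0.0511648 + 0.310929 + 0.397684 = 0.759778
Responsibility of Class A: 0.0511648 / 0.759778 ≈ 0.0673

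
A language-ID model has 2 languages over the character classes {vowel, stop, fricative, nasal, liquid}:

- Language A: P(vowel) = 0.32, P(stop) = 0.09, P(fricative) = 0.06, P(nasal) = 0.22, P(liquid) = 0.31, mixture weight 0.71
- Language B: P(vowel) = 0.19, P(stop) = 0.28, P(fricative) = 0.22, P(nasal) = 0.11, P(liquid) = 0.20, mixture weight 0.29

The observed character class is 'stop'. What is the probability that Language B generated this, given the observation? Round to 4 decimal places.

0.5596

Apply Bayes' rule: the posterior for each component is proportional to its prior times its likelihood at x.
Evaluate each component's likelihood at the observed value:
  f_A = P(stop | comp) = 0.09
  f_B = P(stop | comp) = 0.28
Weight by the priors:
  π_A·f_A = 0.71 × 0.09 = 0.0639
  π_B·f_B = 0.29 × 0.28 = 0.0812
Marginal: 0.0639 + 0.0812 = 0.1451
P(Language B | the observation) = 0.0812 / 0.1451 ≈ 0.5596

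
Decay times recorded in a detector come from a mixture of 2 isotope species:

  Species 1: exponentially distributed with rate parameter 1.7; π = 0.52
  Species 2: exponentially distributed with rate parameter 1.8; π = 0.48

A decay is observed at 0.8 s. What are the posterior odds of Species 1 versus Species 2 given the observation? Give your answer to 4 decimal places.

Since P(k|x) ∝ P(Z=k) f_k(x), the posterior odds are P(Z=i) f_i(x) / (P(Z=j) f_j(x)).
Exponential densities:
  L_1 = 1.7·e^(−1.7·0.8) = 1.7·e^(−1.3600) = 0.436323
  L_2 = 1.8·e^(−1.8·0.8) = 1.8·e^(−1.4400) = 0.42647
Posterior odds = (P(Z=1)·L_1) / (P(Z=2)·L_2) = (0.52·0.436323) / (0.48·0.42647) = 0.226888 / 0.204706 ≈ 1.1084

1.1084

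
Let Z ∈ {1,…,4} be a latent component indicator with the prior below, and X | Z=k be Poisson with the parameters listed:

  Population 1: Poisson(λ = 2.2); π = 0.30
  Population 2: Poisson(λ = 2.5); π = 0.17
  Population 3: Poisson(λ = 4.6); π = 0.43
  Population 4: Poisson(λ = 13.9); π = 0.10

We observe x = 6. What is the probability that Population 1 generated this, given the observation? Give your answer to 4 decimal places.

The responsibility of component k is π_k f_k(x) divided by Σ_j π_j f_j(x).
Evaluate each component's likelihood at the observed value:
  f_1 = 0.0174484
  f_2 = 0.0278337
  f_3 = 0.13227
  f_4 = 0.00920583
Multiply by the mixture weights:
  π_1·f_1 = 0.30 × 0.0174484 = 0.00523452
  π_2·f_2 = 0.17 × 0.0278337 = 0.00473173
  π_3·f_3 = 0.43 × 0.13227 = 0.0568759
  π_4·f_4 = 0.10 × 0.00920583 = 0.000920583
Normaliser: 0.00523452 + 0.00473173 + 0.0568759 + 0.000920583 = 0.0677627
P(Population 1 | x) = 0.00523452 / 0.0677627 ≈ 0.0772

0.0772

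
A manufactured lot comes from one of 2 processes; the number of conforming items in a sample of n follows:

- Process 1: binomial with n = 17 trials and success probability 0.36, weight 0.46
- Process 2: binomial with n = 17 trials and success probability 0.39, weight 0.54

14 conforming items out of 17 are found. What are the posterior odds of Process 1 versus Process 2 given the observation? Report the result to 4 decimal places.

The posterior odds equal the prior odds times the likelihood ratio: (P(Z=i)/P(Z=j))·(f_i(x)/f_j(x)).
Evaluate each component's likelihood at the observed value:
  f_1 = 0.000109467
  f_2 = 0.000290672
5.03549e-05 / 0.000156963 ≈ 0.3208

0.3208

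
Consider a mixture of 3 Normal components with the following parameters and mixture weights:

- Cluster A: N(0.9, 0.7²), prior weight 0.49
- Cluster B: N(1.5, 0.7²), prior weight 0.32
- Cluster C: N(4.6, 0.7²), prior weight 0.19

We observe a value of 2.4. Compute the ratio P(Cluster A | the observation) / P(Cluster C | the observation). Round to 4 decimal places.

The posterior odds equal the prior odds times the likelihood ratio: (π_i/π_j)·(f_i(x)/f_j(x)).
Normal densities:
  L_A = (1/(0.7·√(2π)))·exp(−(2.4−0.9)²/(2·0.7²)) = 0.569918·exp(-2.29592) = 0.057373
  L_B = (1/(0.7·√(2π)))·exp(−(2.4−1.5)²/(2·0.7²)) = 0.569918·exp(-0.82653) = 0.249376
  L_C = (1/(0.7·√(2π)))·exp(−(2.4−4.6)²/(2·0.7²)) = 0.569918·exp(-4.93878) = 0.00408253
0.0281128 / 0.00077568 ≈ 36.2427

36.2427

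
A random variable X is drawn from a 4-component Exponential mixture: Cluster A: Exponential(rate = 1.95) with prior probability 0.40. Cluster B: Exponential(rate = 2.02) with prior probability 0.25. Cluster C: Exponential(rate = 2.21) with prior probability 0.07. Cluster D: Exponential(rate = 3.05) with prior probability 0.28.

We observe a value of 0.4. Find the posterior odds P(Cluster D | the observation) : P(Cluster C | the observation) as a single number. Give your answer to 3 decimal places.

Since P(k|x) ∝ P(Z=k) f_k(x), the posterior odds are P(Z=i) f_i(x) / (P(Z=j) f_j(x)).
Evaluate each component's likelihood at the observed value:
  f_A = 1.95·e^(−1.95·0.4) = 1.95·e^(−0.7800) = 0.893892
  f_B = 2.02·e^(−2.02·0.4) = 2.02·e^(−0.8080) = 0.900412
  f_C = 2.21·e^(−2.21·0.4) = 2.21·e^(−0.8840) = 0.913011
  f_D = 3.05·e^(−3.05·0.4) = 3.05·e^(−1.2200) = 0.900452
0.252127 / 0.0639108 ≈ 3.945

3.945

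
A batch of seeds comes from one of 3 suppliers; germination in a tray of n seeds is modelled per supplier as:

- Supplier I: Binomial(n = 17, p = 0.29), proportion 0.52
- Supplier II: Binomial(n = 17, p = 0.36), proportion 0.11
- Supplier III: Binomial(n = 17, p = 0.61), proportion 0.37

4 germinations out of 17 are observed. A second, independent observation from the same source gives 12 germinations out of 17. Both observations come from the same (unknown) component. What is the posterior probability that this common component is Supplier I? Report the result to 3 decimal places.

0.238

Apply Bayes' rule: the posterior for each component is proportional to its prior times its likelihood at x.
Since both observations come from the same component, the likelihood for component k is f_k(x₁)·f_k(x₂).
  p_I = [0.196123] × [0.000395019] = 7.74721e-05
  p_II = [0.120817] × [0.00314833] = 0.00038037
  p_III = [0.00159124] × [0.148194] = 0.000235813
Unnormalised posteriors:
  P(Z=I)·p_I = 0.52 × 7.74721e-05 = 4.02855e-05
  P(Z=II)·p_II = 0.11 × 0.00038037 = 4.18408e-05
  P(Z=III)·p_III = 0.37 × 0.000235813 = 8.72508e-05
Evidence: 4.02855e-05 + 4.18408e-05 + 8.72508e-05 = 0.000169377
P(Supplier I | x) = 4.02855e-05 / 0.000169377 ≈ 0.238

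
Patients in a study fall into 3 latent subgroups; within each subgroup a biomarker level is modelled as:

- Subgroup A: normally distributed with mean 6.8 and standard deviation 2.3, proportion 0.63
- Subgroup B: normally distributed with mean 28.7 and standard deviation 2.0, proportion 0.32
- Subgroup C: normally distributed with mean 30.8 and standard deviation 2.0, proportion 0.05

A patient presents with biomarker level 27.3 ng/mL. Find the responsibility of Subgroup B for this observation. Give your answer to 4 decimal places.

0.9586

P(component k | x) = π_k·f_k(x) / marginal(x), where marginal(x) = Σ_j π_j·f_j(x).
Component likelihoods at x = 27.3 ng/mL:
  L_A = 9.7386e-19
  L_B = 0.156127
  L_C = 0.0431387
Prior × likelihood for each component:
  π_A·L_A = 0.63 × 9.7386e-19 = 6.13532e-19
  π_B·L_B = 0.32 × 0.156127 = 0.0499606
  π_C·L_C = 0.05 × 0.0431387 = 0.00215693
Marginal: 6.13532e-19 + 0.0499606 + 0.00215693 = 0.0521176
Responsibility of Subgroup B: 0.0499606 / 0.0521176 ≈ 0.9586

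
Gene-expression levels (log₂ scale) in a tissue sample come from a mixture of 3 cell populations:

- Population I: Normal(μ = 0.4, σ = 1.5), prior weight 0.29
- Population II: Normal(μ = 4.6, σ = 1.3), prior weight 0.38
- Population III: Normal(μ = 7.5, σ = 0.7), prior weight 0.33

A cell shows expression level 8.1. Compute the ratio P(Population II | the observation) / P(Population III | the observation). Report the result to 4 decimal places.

0.0239

Only the two components matter; the odds are (π_i f_i(x)) / (π_j f_j(x)).
Component likelihoods at x = 8.1:
  p_I = (1/(1.5·√(2π)))·exp(−(8.1−0.4)²/(2·1.5²)) = 0.265962·exp(-13.17556) = 5.04368e-07
  p_II = (1/(1.3·√(2π)))·exp(−(8.1−4.6)²/(2·1.3²)) = 0.306879·exp(-3.62426) = 0.00818409
  p_III = (1/(0.7·√(2π)))·exp(−(8.1−7.5)²/(2·0.7²)) = 0.569918·exp(-0.36735) = 0.394707
Odds = (0.38/0.33) × (0.00818409/0.394707) = 1.15152 × 0.0207346 ≈ 0.0239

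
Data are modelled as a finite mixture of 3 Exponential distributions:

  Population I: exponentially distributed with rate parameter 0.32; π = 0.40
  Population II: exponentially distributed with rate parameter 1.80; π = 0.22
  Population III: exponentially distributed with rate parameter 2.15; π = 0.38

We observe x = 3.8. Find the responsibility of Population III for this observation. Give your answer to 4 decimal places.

Apply Bayes' rule: the posterior for each component is proportional to its prior times its likelihood at x.
Exponential densities:
  p_I = 0.32·e^(−0.32·3.8) = 0.32·e^(−1.2160) = 0.0948523
  p_II = 1.80·e^(−1.80·3.8) = 1.80·e^(−6.8400) = 0.00192619
  p_III = 2.15·e^(−2.15·3.8) = 2.15·e^(−8.1700) = 0.000608489
Prior × likelihood for each component:
  w_I·p_I = 0.40 × 0.0948523 = 0.0379409
  w_II·p_II = 0.22 × 0.00192619 = 0.000423761
  w_III·p_III = 0.38 × 0.000608489 = 0.000231226
Sum: 0.0379409 + 0.000423761 + 0.000231226 = 0.0385959
P(Population III | x) ≈ 0.0060

0.0060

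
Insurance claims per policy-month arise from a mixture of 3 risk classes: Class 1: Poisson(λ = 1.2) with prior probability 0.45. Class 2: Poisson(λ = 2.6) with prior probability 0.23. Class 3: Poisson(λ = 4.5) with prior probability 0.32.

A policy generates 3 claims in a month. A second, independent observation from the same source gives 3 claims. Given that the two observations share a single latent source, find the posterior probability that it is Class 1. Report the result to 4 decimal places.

By Bayes' theorem, P(k | x) = P(Z=k) f_k(x) / Σ_j P(Z=j) f_j(x).
Since both observations come from the same component, the likelihood for component k is f_k(x₁)·f_k(x₂).
  f_1 = [e^(−1.2)·1.2^3/3! = 0.0867439] × [0.0867439] = 0.00752451
  f_2 = [e^(−2.6)·2.6^3/3! = 0.217572] × [0.217572] = 0.0473376
  f_3 = [e^(−4.5)·4.5^3/3! = 0.168718] × [0.168718] = 0.0284657
Multiply by the mixture weights:
  P(Z=1)·f_1 = 0.45 × 0.00752451 = 0.00338603
  P(Z=2)·f_2 = 0.23 × 0.0473376 = 0.0108876
  P(Z=3)·f_3 = 0.32 × 0.0284657 = 0.00910903
Marginal: 0.00338603 + 0.0108876 + 0.00910903 = 0.0233827
So the posterior for Class 1 is 0.00338603 / 0.0233827 ≈ 0.1448.

0.1448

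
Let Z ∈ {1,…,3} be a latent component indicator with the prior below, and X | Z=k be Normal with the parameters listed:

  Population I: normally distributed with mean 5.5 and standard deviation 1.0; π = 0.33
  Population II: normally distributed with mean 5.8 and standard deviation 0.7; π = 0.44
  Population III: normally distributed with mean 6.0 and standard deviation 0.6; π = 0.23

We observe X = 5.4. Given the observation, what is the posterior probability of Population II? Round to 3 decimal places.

P(component k | x) = π_k·f_k(x) / marginal(x), where marginal(x) = Σ_j π_j·f_j(x).
Component likelihoods at x = 5.4:
  f_I = 0.396953
  f_II = 0.484068
  f_III = 0.403285
Unnormalised posteriors:
  π_I·f_I = 0.33 × 0.396953 = 0.130994
  π_II·f_II = 0.44 × 0.484068 = 0.21299
  π_III·f_III = 0.23 × 0.403285 = 0.0927554
Normaliser: 0.130994 + 0.21299 + 0.0927554 = 0.43674
Responsibility of Population II: 0.21299 / 0.43674 ≈ 0.488

0.488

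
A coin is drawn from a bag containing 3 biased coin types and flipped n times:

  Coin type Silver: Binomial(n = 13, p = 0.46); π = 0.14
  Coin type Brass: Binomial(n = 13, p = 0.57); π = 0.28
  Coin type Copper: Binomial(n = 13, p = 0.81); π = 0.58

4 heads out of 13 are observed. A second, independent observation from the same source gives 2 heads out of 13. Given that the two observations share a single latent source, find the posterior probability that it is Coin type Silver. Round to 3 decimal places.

0.929

By Bayes' theorem, P(k | x) = w_k f_k(x) / Σ_j w_j f_j(x).
Since both observations come from the same component, the likelihood for component k is f_k(x₁)·f_k(x₂).
  f_Silver = [C(13,4)·0.46^4·0.54^9 = 715·0.0447746·0.00390431 = 0.124992] × [0.0187906] = 0.00234867
  f_Brass = [C(13,4)·0.57^4·0.43^9 = 715·0.10556·0.000502593 = 0.0379334] × [0.00235503] = 8.93344e-05
  f_Copper = [C(13,4)·0.81^4·0.19^9 = 715·0.430467·3.22688e-07 = 9.93181e-05] × [5.96148e-07] = 5.92083e-11
Prior × likelihood for each component:
  w_Silver·f_Silver = 0.14 × 0.00234867 = 0.000328814
  w_Brass·f_Brass = 0.28 × 8.93344e-05 = 2.50136e-05
  w_Copper·f_Copper = 0.58 × 5.92083e-11 = 3.43408e-11
Evidence: 0.000328814 + 2.50136e-05 + 3.43408e-11 = 0.000353828
P(Coin type Silver | x) ≈ 0.929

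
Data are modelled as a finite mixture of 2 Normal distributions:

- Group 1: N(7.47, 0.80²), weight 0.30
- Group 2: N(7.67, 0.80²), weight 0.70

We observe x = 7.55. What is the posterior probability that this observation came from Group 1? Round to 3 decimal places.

Posterior ∝ prior × likelihood, so P(k | x) ∝ π_k f_k(x); normalise over all components.
Normal densities:
  L_1 = 0.496191
  L_2 = 0.493099
Multiply by the mixture weights:
  π_1·L_1 = 0.30 × 0.496191 = 0.148857
  π_2·L_2 = 0.70 × 0.493099 = 0.345169
Normaliser: 0.148857 + 0.345169 = 0.494027
Responsibility of Group 1: 0.148857 / 0.494027 ≈ 0.301

0.301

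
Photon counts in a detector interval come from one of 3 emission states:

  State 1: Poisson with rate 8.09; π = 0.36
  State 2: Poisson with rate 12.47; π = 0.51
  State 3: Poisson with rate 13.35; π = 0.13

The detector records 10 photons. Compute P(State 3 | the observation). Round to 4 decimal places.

Apply Bayes' rule: the posterior for each component is proportional to its prior times its likelihood at x.
Poisson probabilities:
  p_1 = 0.101456
  p_2 = 0.0962164
  p_3 = 0.0789257
Prior × likelihood for each component:
  π_1·p_1 = 0.36 × 0.101456 = 0.0365243
  π_2·p_2 = 0.51 × 0.0962164 = 0.0490704
  π_3·p_3 = 0.13 × 0.0789257 = 0.0102603
Sum: 0.0365243 + 0.0490704 + 0.0102603 = 0.0958551
P(State 3 | the observation) ≈ 0.1070

0.1070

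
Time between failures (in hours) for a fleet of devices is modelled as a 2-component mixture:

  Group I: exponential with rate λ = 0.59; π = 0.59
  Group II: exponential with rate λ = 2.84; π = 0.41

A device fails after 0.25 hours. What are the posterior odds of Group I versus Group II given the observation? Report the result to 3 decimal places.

Posterior odds = (P(Z=i) f_i(x)) / (P(Z=j) f_j(x)); the normalising sum cancels.
Component likelihoods at x = 0.25 hours:
  p_I = 0.59·e^(−0.59·0.25) = 0.59·e^(−0.1475) = 0.509089
  p_II = 2.84·e^(−2.84·0.25) = 2.84·e^(−0.7100) = 1.39627
0.300362 / 0.572471 ≈ 0.525

0.525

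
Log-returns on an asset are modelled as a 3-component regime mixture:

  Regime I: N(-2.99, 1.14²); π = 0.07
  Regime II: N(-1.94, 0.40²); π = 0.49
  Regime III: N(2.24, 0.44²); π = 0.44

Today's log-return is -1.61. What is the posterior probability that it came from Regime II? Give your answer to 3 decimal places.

0.967

P(component k | x) = w_k·f_k(x) / marginal(x), where marginal(x) = Σ_j w_j·f_j(x).
Normal densities:
  f_I = (1/(1.14·√(2π)))·exp(−(-1.61−-2.99)²/(2·1.14²)) = 0.349949·exp(-0.73269) = 0.168191
  f_II = (1/(0.40·√(2π)))·exp(−(-1.61−-1.94)²/(2·0.40²)) = 0.997356·exp(-0.34031) = 0.709666
  f_III = (1/(0.44·√(2π)))·exp(−(-1.61−2.24)²/(2·0.44²)) = 0.906687·exp(-38.28125) = 2.14843e-17
Unnormalised posteriors:
  w_I·f_I = 0.07 × 0.168191 = 0.0117734
  w_II·f_II = 0.49 × 0.709666 = 0.347737
  w_III·f_III = 0.44 × 2.14843e-17 = 9.4531e-18
Normaliser: 0.0117734 + 0.347737 + 9.4531e-18 = 0.35951
P(Regime II | the observation) = 0.347737 / 0.35951 ≈ 0.967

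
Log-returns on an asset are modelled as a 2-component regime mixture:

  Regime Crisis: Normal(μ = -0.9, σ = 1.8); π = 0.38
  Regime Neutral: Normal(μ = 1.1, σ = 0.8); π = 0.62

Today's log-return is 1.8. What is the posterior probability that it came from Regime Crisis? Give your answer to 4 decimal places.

By Bayes' theorem, P(k | x) = π_k f_k(x) / Σ_j π_j f_j(x).
Normal densities:
  L_Crisis = 0.0719542
  L_Neutral = 0.340069
Unnormalised posteriors:
  π_Crisis·L_Crisis = 0.38 × 0.0719542 = 0.0273426
  π_Neutral·L_Neutral = 0.62 × 0.340069 = 0.210843
Evidence: 0.0273426 + 0.210843 = 0.238185
P(Regime Crisis | x) = 0.0273426 / 0.238185 ≈ 0.1148

0.1148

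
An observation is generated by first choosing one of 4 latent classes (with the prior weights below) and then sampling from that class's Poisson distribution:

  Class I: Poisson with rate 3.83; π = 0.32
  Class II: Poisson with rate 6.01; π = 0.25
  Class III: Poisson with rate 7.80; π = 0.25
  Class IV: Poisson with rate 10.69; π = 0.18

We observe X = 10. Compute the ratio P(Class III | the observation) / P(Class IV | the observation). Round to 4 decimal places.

1.0689

Only the two components matter; the odds are (π_i f_i(x)) / (π_j f_j(x)).
Poisson probabilities:
  p_I = e^(−3.83)·3.83^10/10! = 0.00406328
  p_II = e^(−6.01)·6.01^10/10! = 0.0415788
  p_III = e^(−7.80)·7.80^10/10! = 0.0941209
  p_IV = e^(−10.69)·10.69^10/10! = 0.122294
Posterior odds = (π_III·p_III) / (π_IV·p_IV) = (0.25·0.0941209) / (0.18·0.122294) = 0.0235302 / 0.022013 ≈ 1.0689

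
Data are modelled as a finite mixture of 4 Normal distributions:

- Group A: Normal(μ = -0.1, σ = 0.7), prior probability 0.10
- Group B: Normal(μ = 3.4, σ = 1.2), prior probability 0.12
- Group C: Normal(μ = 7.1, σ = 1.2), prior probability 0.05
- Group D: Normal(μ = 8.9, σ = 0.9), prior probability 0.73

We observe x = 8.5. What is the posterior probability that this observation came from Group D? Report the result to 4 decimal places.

0.9721

Apply Bayes' rule: the posterior for each component is proportional to its prior times its likelihood at x.
Component likelihoods at x = 8.5:
  f_A = (1/(0.7·√(2π)))·exp(−(8.5−-0.1)²/(2·0.7²)) = 0.569918·exp(-75.46939) = 9.54714e-34
  f_B = (1/(1.2·√(2π)))·exp(−(8.5−3.4)²/(2·1.2²)) = 0.332452·exp(-9.03125) = 3.97655e-05
  f_C = (1/(1.2·√(2π)))·exp(−(8.5−7.1)²/(2·1.2²)) = 0.332452·exp(-0.68056) = 0.168332
  f_D = (1/(0.9·√(2π)))·exp(−(8.5−8.9)²/(2·0.9²)) = 0.443269·exp(-0.09877) = 0.401582
Weight by the priors:
  π_A·f_A = 0.10 × 9.54714e-34 = 9.54714e-35
  π_B·f_B = 0.12 × 3.97655e-05 = 4.77186e-06
  π_C·f_C = 0.05 × 0.168332 = 0.00841661
  π_D·f_D = 0.73 × 0.401582 = 0.293155
Evidence: 9.54714e-35 + 4.77186e-06 + 0.00841661 + 0.293155 = 0.301576
P(Group D | the observation) = 0.293155 / 0.301576 ≈ 0.9721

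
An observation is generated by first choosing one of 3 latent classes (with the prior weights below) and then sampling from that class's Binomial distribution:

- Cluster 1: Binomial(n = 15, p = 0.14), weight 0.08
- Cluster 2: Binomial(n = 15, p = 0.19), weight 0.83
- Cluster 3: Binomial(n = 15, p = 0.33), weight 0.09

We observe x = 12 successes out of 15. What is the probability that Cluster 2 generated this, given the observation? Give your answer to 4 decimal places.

By Bayes' theorem, P(k | x) = w_k f_k(x) / Σ_j w_j f_j(x).
Component likelihoods at x = 12 successes out of 15:
  f_1 = C(15,12)·0.14^12·0.86^3 = 455·5.66939e-11·0.636056 = 1.64075e-08
  f_2 = C(15,12)·0.19^12·0.81^3 = 455·2.21331e-09·0.531441 = 5.35192e-07
  f_3 = C(15,12)·0.33^12·0.67^3 = 455·1.66789e-06·0.300763 = 0.000228246
Weight by the priors:
  w_1·f_1 = 0.08 × 1.64075e-08 = 1.3126e-09
  w_2·f_2 = 0.83 × 5.35192e-07 = 4.44209e-07
  w_3·f_3 = 0.09 × 0.000228246 = 2.05421e-05
Normaliser: 1.3126e-09 + 4.44209e-07 + 2.05421e-05 = 2.09877e-05
So the posterior for Cluster 2 is 4.44209e-07 / 2.09877e-05 ≈ 0.0212.

0.0212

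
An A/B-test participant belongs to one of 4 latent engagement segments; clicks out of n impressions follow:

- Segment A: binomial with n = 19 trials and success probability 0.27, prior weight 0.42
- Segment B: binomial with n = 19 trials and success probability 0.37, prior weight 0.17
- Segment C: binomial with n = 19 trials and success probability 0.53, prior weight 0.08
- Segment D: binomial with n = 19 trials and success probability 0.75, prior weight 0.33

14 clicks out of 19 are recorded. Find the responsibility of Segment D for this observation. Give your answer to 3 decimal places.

Posterior ∝ prior × likelihood, so P(k | x) ∝ π_k f_k(x); normalise over all components.
Evaluate each component's likelihood at the observed value:
  f_A = 2.63762e-05
  f_B = 0.00104
  f_C = 0.0368007
  f_D = 0.202331
Multiply by the mixture weights:
  π_A·f_A = 0.42 × 2.63762e-05 = 1.1078e-05
  π_B·f_B = 0.17 × 0.00104 = 0.000176799
  π_C·f_C = 0.08 × 0.0368007 = 0.00294406
  π_D·f_D = 0.33 × 0.202331 = 0.0667693
Sum: 1.1078e-05 + 0.000176799 + 0.00294406 + 0.0667693 = 0.0699012
P(Segment D | data) = 0.0667693 / 0.0699012 ≈ 0.955

0.955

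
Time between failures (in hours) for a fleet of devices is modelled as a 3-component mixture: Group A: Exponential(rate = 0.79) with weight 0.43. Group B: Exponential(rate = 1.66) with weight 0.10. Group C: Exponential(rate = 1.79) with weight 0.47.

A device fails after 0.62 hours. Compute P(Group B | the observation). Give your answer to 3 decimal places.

0.109

Posterior ∝ prior × likelihood, so P(k | x) ∝ w_k f_k(x); normalise over all components.
Evaluate each component's likelihood at the observed value:
  p_A = 0.484072
  p_B = 0.593106
  p_C = 0.590029
Unnormalised posteriors:
  w_A·p_A = 0.43 × 0.484072 = 0.208151
  w_B·p_B = 0.10 × 0.593106 = 0.0593106
  w_C·p_C = 0.47 × 0.590029 = 0.277313
Evidence: 0.208151 + 0.0593106 + 0.277313 = 0.544775
Responsibility of Group B: 0.0593106 / 0.544775 ≈ 0.109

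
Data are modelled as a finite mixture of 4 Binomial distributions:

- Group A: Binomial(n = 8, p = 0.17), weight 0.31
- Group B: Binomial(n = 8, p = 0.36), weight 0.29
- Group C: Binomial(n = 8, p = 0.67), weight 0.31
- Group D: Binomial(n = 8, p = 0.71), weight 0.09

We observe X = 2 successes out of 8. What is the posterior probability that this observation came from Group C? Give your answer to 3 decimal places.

By Bayes' theorem, P(k | x) = w_k f_k(x) / Σ_j w_j f_j(x).
Evaluate each component's likelihood at the observed value:
  f_A = 0.26456
  f_B = 0.249369
  f_C = 0.0162327
  f_D = 0.00839581
Multiply by the mixture weights:
  w_A·f_A = 0.31 × 0.26456 = 0.0820136
  w_B·f_B = 0.29 × 0.249369 = 0.0723171
  w_C·f_C = 0.31 × 0.0162327 = 0.00503214
  w_D·f_D = 0.09 × 0.00839581 = 0.000755623
Evidence: 0.0820136 + 0.0723171 + 0.00503214 + 0.000755623 = 0.160118
So the posterior for Group C is 0.00503214 / 0.160118 ≈ 0.031.

0.031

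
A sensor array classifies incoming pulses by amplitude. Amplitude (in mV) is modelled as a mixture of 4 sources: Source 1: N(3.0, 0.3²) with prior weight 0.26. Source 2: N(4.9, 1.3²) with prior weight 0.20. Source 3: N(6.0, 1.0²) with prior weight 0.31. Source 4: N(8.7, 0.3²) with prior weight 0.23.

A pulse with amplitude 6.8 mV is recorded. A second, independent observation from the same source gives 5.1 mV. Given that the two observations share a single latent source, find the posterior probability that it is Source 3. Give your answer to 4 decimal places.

By Bayes' theorem, P(k | x) = P(Z=k) f_k(x) / Σ_j P(Z=j) f_j(x).
Since both observations come from the same component, the likelihood for component k is f_k(x₁)·f_k(x₂).
  p_1 = [(1/(0.3·√(2π)))·exp(−(6.8−3.0)²/(2·0.3²)) = 1.329808·exp(-80.22222) = 1.92185e-35] × [3.04491e-11] = 5.85187e-46
  p_2 = [(1/(1.3·√(2π)))·exp(−(6.8−4.9)²/(2·1.3²)) = 0.306879·exp(-1.06805) = 0.105468] × [0.303268] = 0.031985
  p_3 = [(1/(1.0·√(2π)))·exp(−(6.8−6.0)²/(2·1.0²)) = 0.398942·exp(-0.32000) = 0.289692] × [0.266085] = 0.0770826
  p_4 = [(1/(0.3·√(2π)))·exp(−(6.8−8.7)²/(2·0.3²)) = 1.329808·exp(-20.05556) = 2.59282e-09] × [7.15461e-32] = 1.85506e-40
Multiply by the mixture weights:
  P(Z=1)·p_1 = 0.26 × 5.85187e-46 = 1.52149e-46
  P(Z=2)·p_2 = 0.20 × 0.031985 = 0.00639701
  P(Z=3)·p_3 = 0.31 × 0.0770826 = 0.0238956
  P(Z=4)·p_4 = 0.23 × 1.85506e-40 = 4.26664e-41
Sum: 1.52149e-46 + 0.00639701 + 0.0238956 + 4.26664e-41 = 0.0302926
P(Source 3 | data) = 0.0238956 / 0.0302926 ≈ 0.7888

0.7888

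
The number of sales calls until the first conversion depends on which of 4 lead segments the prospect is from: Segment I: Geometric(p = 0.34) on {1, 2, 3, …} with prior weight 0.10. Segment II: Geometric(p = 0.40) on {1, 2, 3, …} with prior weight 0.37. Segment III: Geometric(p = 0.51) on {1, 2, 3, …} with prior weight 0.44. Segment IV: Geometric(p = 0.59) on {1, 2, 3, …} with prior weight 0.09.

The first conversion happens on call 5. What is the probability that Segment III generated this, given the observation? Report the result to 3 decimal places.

0.323

By Bayes' theorem, P(k | x) = w_k f_k(x) / Σ_j w_j f_j(x).
Component likelihoods at x = 5:
  f_I = 0.0645141
  f_II = 0.05184
  f_III = 0.0294005
  f_IV = 0.016672
Prior × likelihood for each component:
  w_I·f_I = 0.10 × 0.0645141 = 0.00645141
  w_II·f_II = 0.37 × 0.05184 = 0.0191808
  w_III·f_III = 0.44 × 0.0294005 = 0.0129362
  w_IV·f_IV = 0.09 × 0.016672 = 0.00150048
Evidence: 0.00645141 + 0.0191808 + 0.0129362 + 0.00150048 = 0.0400689
P(Segment III | data) = 0.0129362 / 0.0400689 ≈ 0.323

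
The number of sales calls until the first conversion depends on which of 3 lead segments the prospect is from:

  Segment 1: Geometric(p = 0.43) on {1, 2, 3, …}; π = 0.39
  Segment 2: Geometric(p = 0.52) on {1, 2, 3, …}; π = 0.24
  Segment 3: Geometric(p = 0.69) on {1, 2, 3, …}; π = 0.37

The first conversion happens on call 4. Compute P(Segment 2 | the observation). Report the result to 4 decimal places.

Posterior ∝ prior × likelihood, so P(k | x) ∝ π_k f_k(x); normalise over all components.
Component likelihoods at x = 4:
  f_1 = 0.43·(1−0.43)^3 = 0.43·0.185193 = 0.079633
  f_2 = 0.52·(1−0.52)^3 = 0.52·0.110592 = 0.0575078
  f_3 = 0.69·(1−0.69)^3 = 0.69·0.029791 = 0.0205558
Prior × likelihood for each component:
  π_1·f_1 = 0.39 × 0.079633 = 0.0310569
  π_2·f_2 = 0.24 × 0.0575078 = 0.0138019
  π_3·f_3 = 0.37 × 0.0205558 = 0.00760564
Evidence: 0.0310569 + 0.0138019 + 0.00760564 = 0.0524644
Responsibility of Segment 2: 0.0138019 / 0.0524644 ≈ 0.2631

0.2631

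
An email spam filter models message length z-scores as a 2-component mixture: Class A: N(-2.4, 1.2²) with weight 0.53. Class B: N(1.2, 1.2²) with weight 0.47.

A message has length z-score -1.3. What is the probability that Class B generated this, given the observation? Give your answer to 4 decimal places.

Posterior ∝ prior × likelihood, so P(k | x) ∝ w_k f_k(x); normalise over all components.
Component likelihoods at x = -1.3:
  p_A = 0.218406
  p_B = 0.0379533
Unnormalised posteriors:
  w_A·p_A = 0.53 × 0.218406 = 0.115755
  w_B·p_B = 0.47 × 0.0379533 = 0.017838
Sum: 0.115755 + 0.017838 = 0.133593
Responsibility of Class B: 0.017838 / 0.133593 ≈ 0.1335

0.1335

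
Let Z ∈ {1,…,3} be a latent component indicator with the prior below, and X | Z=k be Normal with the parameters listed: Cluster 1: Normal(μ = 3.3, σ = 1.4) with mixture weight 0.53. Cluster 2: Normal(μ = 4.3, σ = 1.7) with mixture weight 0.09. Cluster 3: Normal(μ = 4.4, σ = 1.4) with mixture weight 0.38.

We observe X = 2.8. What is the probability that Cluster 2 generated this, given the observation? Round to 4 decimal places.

0.0674

By Bayes' theorem, P(k | x) = π_k f_k(x) / Σ_j π_j f_j(x).
Evaluate each component's likelihood at the observed value:
  L_1 = (1/(1.4·√(2π)))·exp(−(2.8−3.3)²/(2·1.4²)) = 0.284959·exp(-0.06378) = 0.267353
  L_2 = (1/(1.7·√(2π)))·exp(−(2.8−4.3)²/(2·1.7²)) = 0.234672·exp(-0.38927) = 0.159002
  L_3 = (1/(1.4·√(2π)))·exp(−(2.8−4.4)²/(2·1.4²)) = 0.284959·exp(-0.65306) = 0.148307
Prior × likelihood for each component:
  π_1·L_1 = 0.53 × 0.267353 = 0.141697
  π_2·L_2 = 0.09 × 0.159002 = 0.0143102
  π_3·L_3 = 0.38 × 0.148307 = 0.0563566
Marginal: 0.141697 + 0.0143102 + 0.0563566 = 0.212364
So the posterior for Cluster 2 is 0.0143102 / 0.212364 ≈ 0.0674.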